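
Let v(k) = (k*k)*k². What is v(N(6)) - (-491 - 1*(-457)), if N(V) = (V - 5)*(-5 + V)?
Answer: 35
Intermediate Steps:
N(V) = (-5 + V)² (N(V) = (-5 + V)*(-5 + V) = (-5 + V)²)
v(k) = k⁴ (v(k) = k²*k² = k⁴)
v(N(6)) - (-491 - 1*(-457)) = ((-5 + 6)²)⁴ - (-491 - 1*(-457)) = (1²)⁴ - (-491 + 457) = 1⁴ - 1*(-34) = 1 + 34 = 35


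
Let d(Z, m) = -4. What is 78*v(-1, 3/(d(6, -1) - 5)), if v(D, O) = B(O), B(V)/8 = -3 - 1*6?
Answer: -5616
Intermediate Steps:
B(V) = -72 (B(V) = 8*(-3 - 1*6) = 8*(-3 - 6) = 8*(-9) = -72)
v(D, O) = -72
78*v(-1, 3/(d(6, -1) - 5)) = 78*(-72) = -5616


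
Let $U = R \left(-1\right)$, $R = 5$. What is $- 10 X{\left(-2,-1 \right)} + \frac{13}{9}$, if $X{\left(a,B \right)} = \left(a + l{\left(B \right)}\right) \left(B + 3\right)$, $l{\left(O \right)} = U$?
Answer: $\frac{1273}{9} \approx 141.44$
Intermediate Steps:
$U = -5$ ($U = 5 \left(-1\right) = -5$)
$l{\left(O \right)} = -5$
$X{\left(a,B \right)} = \left(-5 + a\right) \left(3 + B\right)$ ($X{\left(a,B \right)} = \left(a - 5\right) \left(B + 3\right) = \left(-5 + a\right) \left(3 + B\right)$)
$- 10 X{\left(-2,-1 \right)} + \frac{13}{9} = - 10 \left(-15 - -5 + 3 \left(-2\right) - -2\right) + \frac{13}{9} = - 10 \left(-15 + 5 - 6 + 2\right) + 13 \cdot \frac{1}{9} = \left(-10\right) \left(-14\right) + \frac{13}{9} = 140 + \frac{13}{9} = \frac{1273}{9}$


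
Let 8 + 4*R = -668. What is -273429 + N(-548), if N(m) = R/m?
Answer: -149838923/548 ≈ -2.7343e+5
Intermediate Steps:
R = -169 (R = -2 + (¼)*(-668) = -2 - 167 = -169)
N(m) = -169/m
-273429 + N(-548) = -273429 - 169/(-548) = -273429 - 169*(-1/548) = -273429 + 169/548 = -149838923/548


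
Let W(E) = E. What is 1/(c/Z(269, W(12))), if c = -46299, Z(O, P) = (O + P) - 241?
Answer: -40/46299 ≈ -0.00086395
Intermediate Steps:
Z(O, P) = -241 + O + P
1/(c/Z(269, W(12))) = 1/(-46299/(-241 + 269 + 12)) = 1/(-46299/40) = -40/46299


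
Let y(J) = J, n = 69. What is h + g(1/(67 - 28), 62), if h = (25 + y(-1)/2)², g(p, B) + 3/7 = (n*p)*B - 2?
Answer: 257535/364 ≈ 707.51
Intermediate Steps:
g(p, B) = -17/7 + 69*B*p (g(p, B) = -3/7 + ((69*p)*B - 2) = -3/7 + (69*B*p - 2) = -3/7 + (-2 + 69*B*p) = -17/7 + 69*B*p)
h = 2401/4 (h = (25 - 1/2)² = (25 - 1*½)² = (25 - ½)² = (49/2)² = 2401/4 ≈ 600.25)
h + g(1/(67 - 28), 62) = 2401/4 + (-17/7 + 69*62/(67 - 28)) = 2401/4 + (-17/7 + 69*62/39) = 2401/4 + (-17/7 + 69*62*(1/39)) = 2401/4 + (-17/7 + 1426/13) = 2401/4 + 9761/91 = 257535/364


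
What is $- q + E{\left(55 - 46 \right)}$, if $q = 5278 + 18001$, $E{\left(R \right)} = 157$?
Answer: $-23122$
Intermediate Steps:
$q = 23279$
$- q + E{\left(55 - 46 \right)} = \left(-1\right) 23279 + 157 = -23279 + 157 = -23122$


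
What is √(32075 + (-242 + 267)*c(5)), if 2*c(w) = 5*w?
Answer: 5*√5182/2 ≈ 179.97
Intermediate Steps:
c(w) = 5*w/2 (c(w) = (5*w)/2 = 5*w/2)
√(32075 + (-242 + 267)*c(5)) = √(32075 + (-242 + 267)*((5/2)*5)) = √(32075 + 25*(25/2)) = √(32075 + 625/2) = √(64775/2) = 5*√5182/2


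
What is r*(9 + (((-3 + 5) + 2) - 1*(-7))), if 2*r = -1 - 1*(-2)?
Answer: 10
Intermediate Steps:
r = ½ (r = (-1 - 1*(-2))/2 = (-1 + 2)/2 = (½)*1 = ½ ≈ 0.50000)
r*(9 + (((-3 + 5) + 2) - 1*(-7))) = (9 + (((-3 + 5) + 2) - 1*(-7)))/2 = (9 + ((2 + 2) + 7))/2 = (9 + (4 + 7))/2 = (9 + 11)/2 = (½)*20 = 10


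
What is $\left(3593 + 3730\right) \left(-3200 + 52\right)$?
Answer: $-23052804$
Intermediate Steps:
$\left(3593 + 3730\right) \left(-3200 + 52\right) = 7323 \left(-3148\right) = -23052804$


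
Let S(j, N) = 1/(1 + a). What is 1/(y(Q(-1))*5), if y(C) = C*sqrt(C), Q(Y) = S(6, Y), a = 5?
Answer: 6*sqrt(6)/5 ≈ 2.9394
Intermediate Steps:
S(j, N) = 1/6 (S(j, N) = 1/(1 + 5) = 1/6)
Q(Y) = 1/6
y(C) = C**(3/2)
1/(y(Q(-1))*5) = 1/((1/6)**(3/2)*5) = 1/((sqrt(6)/36)*5) = 1/(5*sqrt(6)/36) = 6*sqrt(6)/5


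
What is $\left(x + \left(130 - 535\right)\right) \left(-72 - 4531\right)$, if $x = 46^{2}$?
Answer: $-7875733$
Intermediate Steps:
$x = 2116$
$\left(x + \left(130 - 535\right)\right) \left(-72 - 4531\right) = \left(2116 + \left(130 - 535\right)\right) \left(-72 - 4531\right) = \left(2116 + \left(130 - 535\right)\right) \left(-4603\right) = \left(2116 - 405\right) \left(-4603\right) = 1711 \left(-4603\right) = -7875733$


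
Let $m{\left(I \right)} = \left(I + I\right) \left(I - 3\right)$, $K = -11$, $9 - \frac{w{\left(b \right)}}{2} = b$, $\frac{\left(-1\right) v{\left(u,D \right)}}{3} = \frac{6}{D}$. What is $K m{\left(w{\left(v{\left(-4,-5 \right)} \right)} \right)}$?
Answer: $- \frac{46332}{25} \approx -1853.3$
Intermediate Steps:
$v{\left(u,D \right)} = - \frac{18}{D}$ ($v{\left(u,D \right)} = - 3 \frac{6}{D} = - \frac{18}{D}$)
$w{\left(b \right)} = 18 - 2 b$
$m{\left(I \right)} = 2 I \left(-3 + I\right)$
$K m{\left(w{\left(v{\left(-4,-5 \right)} \right)} \right)} = - 11 \cdot 2 \left(18 - 2 \left(- \frac{18}{-5}\right)\right) \left(-3 + \left(18 - 2 \left(- \frac{18}{-5}\right)\right)\right) = - 11 \cdot 2 \left(18 - 2 \left(\left(-18\right) \left(- \frac{1}{5}\right)\right)\right) \left(-3 + \left(18 - 2 \left(\left(-18\right) \left(- \frac{1}{5}\right)\right)\right)\right) = - 11 \cdot 2 \left(18 - \frac{36}{5}\right) \left(-3 + \left(18 - \frac{36}{5}\right)\right) = - 11 \cdot 2 \cdot \frac{54}{5} \left(-3 + \frac{54}{5}\right) = - 11 \cdot 2 \cdot \frac{54}{5} \cdot \frac{39}{5} = \left(-11\right) \frac{4212}{25} = - \frac{46332}{25}$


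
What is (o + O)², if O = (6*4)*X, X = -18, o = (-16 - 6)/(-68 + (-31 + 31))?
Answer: 215414329/1156 ≈ 1.8634e+5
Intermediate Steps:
o = 11/34 (o = -22/(-68 + 0) = -22/(-68) = -22*(-1/68) = 11/34 ≈ 0.32353)
O = -432 (O = (6*4)*(-18) = 24*(-18) = -432)
(o + O)² = (11/34 - 432)² = (-14677/34)² = 215414329/1156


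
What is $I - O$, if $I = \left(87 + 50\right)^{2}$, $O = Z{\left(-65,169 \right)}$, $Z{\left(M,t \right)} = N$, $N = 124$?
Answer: $18645$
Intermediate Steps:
$Z{\left(M,t \right)} = 124$
$O = 124$
$I = 18769$ ($I = 137^{2} = 18769$)
$I - O = 18769 - 124 = 18645$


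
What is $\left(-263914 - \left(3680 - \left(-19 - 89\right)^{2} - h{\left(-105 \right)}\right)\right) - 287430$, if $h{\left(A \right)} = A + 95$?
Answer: $-543370$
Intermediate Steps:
$h{\left(A \right)} = 95 + A$
$\left(-263914 - \left(3680 - \left(-19 - 89\right)^{2} - h{\left(-105 \right)}\right)\right) - 287430 = \left(-263914 - \left(3690 - \left(-19 - 89\right)^{2}\right)\right) - 287430 = \left(-263914 - \left(3690 - 11664\right)\right) - 287430 = \left(-263914 + \left(\left(-10 + 11664\right) - 3680\right)\right) - 287430 = \left(-263914 + \left(11654 - 3680\right)\right) - 287430 = \left(-263914 + 7974\right) - 287430 = -255940 - 287430 = -543370$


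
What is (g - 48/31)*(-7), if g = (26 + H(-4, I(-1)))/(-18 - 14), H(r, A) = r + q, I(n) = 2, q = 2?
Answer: 1995/124 ≈ 16.089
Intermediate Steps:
H(r, A) = 2 + r (H(r, A) = r + 2 = 2 + r)
g = -¾ (g = (26 + (2 - 4))/(-18 - 14) = (26 - 2)/(-32) = 24*(-1/32) = -¾ ≈ -0.75000)
(g - 48/31)*(-7) = (-¾ - 48/31)*(-7) = -285/124*(-7) = 1995/124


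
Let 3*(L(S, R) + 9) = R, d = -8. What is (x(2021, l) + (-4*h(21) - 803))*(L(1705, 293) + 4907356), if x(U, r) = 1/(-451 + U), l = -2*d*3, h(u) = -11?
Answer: -8771780071043/2355 ≈ -3.7247e+9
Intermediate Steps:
L(S, R) = -9 + R/3
l = 48 (l = -2*(-8)*3 = 16*3 = 48)
(x(2021, l) + (-4*h(21) - 803))*(L(1705, 293) + 4907356) = (1/(-451 + 2021) + (-4*(-11) - 803))*((-9 + (⅓)*293) + 4907356) = (1/1570 + (44 - 803))*((-9 + 293/3) + 4907356) = (1/1570 - 759)*(266/3 + 4907356) = -1191629/1570*14722334/3 = -8771780071043/2355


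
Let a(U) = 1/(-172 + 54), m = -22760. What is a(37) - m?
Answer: 2685679/118 ≈ 22760.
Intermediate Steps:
a(U) = -1/118 (a(U) = 1/(-118) = -1/118)
a(37) - m = -1/118 - 1*(-22760) = -1/118 + 22760 = 2685679/118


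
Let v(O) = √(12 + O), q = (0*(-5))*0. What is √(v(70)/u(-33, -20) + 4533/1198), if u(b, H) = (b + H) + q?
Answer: √(15254370006 - 76065812*√82)/63494 ≈ 1.9008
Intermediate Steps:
q = 0 (q = 0*0 = 0)
u(b, H) = H + b (u(b, H) = (b + H) + 0 = (H + b) + 0 = H + b)
√(v(70)/u(-33, -20) + 4533/1198) = √(√(12 + 70)/(-20 - 33) + 4533/1198) = √(√82/(-53) + 4533*(1/1198)) = √(√82*(-1/53) + 4533/1198) = √(-√82/53 + 4533/1198) = √(4533/1198 - √82/53)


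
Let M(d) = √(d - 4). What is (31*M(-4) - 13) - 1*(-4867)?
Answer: 4854 + 62*I*√2 ≈ 4854.0 + 87.681*I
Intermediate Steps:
M(d) = √(-4 + d)
(31*M(-4) - 13) - 1*(-4867) = (31*√(-4 - 4) - 13) - 1*(-4867) = (31*√(-8) - 13) + 4867 = (31*(2*I*√2) - 13) + 4867 = (62*I*√2 - 13) + 4867 = (-13 + 62*I*√2) + 4867 = 4854 + 62*I*√2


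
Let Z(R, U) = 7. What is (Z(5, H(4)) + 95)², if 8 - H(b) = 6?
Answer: 10404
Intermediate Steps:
H(b) = 2 (H(b) = 8 - 1*6 = 8 - 6 = 2)
(Z(5, H(4)) + 95)² = (7 + 95)² = 102² = 10404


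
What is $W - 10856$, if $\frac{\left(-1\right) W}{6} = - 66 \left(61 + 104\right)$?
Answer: $54484$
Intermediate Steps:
$W = 65340$ ($W = - 6 \left(- 66 \left(61 + 104\right)\right) = - 6 \left(\left(-66\right) 165\right) = \left(-6\right) \left(-10890\right) = 65340$)
$W - 10856 = 65340 - 10856 = 54484$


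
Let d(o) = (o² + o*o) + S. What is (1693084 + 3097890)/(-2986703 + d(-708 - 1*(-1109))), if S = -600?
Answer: -4790974/2665701 ≈ -1.7973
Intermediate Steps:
d(o) = -600 + 2*o² (d(o) = (o² + o*o) - 600 = (o² + o²) - 600 = 2*o² - 600 = -600 + 2*o²)
(1693084 + 3097890)/(-2986703 + d(-708 - 1*(-1109))) = (1693084 + 3097890)/(-2986703 + (-600 + 2*(-708 - 1*(-1109))²)) = 4790974/(-2986703 + (-600 + 2*(-708 + 1109)²)) = 4790974/(-2986703 + (-600 + 2*401²)) = 4790974/(-2986703 + (-600 + 2*160801)) = 4790974/(-2986703 + (-600 + 321602)) = 4790974/(-2986703 + 321002) = 4790974/(-2665701) = 4790974*(-1/2665701) = -4790974/2665701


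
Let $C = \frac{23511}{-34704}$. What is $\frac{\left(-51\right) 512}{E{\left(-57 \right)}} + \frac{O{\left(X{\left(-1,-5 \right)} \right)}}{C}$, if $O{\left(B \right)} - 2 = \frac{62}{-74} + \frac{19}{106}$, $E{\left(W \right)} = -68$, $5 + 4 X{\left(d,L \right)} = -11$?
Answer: $\frac{5871019464}{15368357} \approx 382.02$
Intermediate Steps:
$X{\left(d,L \right)} = -4$ ($X{\left(d,L \right)} = - \frac{5}{4} + \frac{1}{4} \left(-11\right) = - \frac{5}{4} - \frac{11}{4} = -4$)
$C = - \frac{7837}{11568}$ ($C = 23511 \left(- \frac{1}{34704}\right) = - \frac{7837}{11568} \approx -0.67747$)
$O{\left(B \right)} = \frac{5261}{3922}$ ($O{\left(B \right)} = 2 + \left(\frac{62}{-74} + \frac{19}{106}\right) = 2 + \left(62 \left(- \frac{1}{74}\right) + 19 \cdot \frac{1}{106}\right) = 2 + \left(- \frac{31}{37} + \frac{19}{106}\right) = 2 - \frac{2583}{3922} = \frac{5261}{3922}$)
$\frac{\left(-51\right) 512}{E{\left(-57 \right)}} + \frac{O{\left(X{\left(-1,-5 \right)} \right)}}{C} = \frac{\left(-51\right) 512}{-68} + \frac{5261}{3922 \left(- \frac{7837}{11568}\right)} = \left(-26112\right) \left(- \frac{1}{68}\right) + \frac{5261}{3922} \left(- \frac{11568}{7837}\right) = 384 - \frac{30429624}{15368357} = \frac{5871019464}{15368357}$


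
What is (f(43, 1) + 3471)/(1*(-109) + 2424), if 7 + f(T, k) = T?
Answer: 3507/2315 ≈ 1.5149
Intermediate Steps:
f(T, k) = -7 + T
(f(43, 1) + 3471)/(1*(-109) + 2424) = ((-7 + 43) + 3471)/(1*(-109) + 2424) = (36 + 3471)/(-109 + 2424) = 3507/2315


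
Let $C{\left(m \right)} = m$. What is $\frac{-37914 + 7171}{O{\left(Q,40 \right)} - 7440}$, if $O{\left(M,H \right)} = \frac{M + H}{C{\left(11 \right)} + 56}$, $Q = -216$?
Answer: $\frac{2059781}{498656} \approx 4.1307$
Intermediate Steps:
$O{\left(M,H \right)} = \frac{H}{67} + \frac{M}{67}$ ($O{\left(M,H \right)} = \frac{M + H}{11 + 56} = \frac{H + M}{67} = \left(H + M\right) \frac{1}{67} = \frac{H}{67} + \frac{M}{67}$)
$\frac{-37914 + 7171}{O{\left(Q,40 \right)} - 7440} = \frac{-37914 + 7171}{\left(\frac{1}{67} \cdot 40 + \frac{1}{67} \left(-216\right)\right) - 7440} = - \frac{30743}{\left(\frac{40}{67} - \frac{216}{67}\right) - 7440} = - \frac{30743}{- \frac{176}{67} - 7440} = - \frac{30743}{- \frac{498656}{67}} = \left(-30743\right) \left(- \frac{67}{498656}\right) = \frac{2059781}{498656}$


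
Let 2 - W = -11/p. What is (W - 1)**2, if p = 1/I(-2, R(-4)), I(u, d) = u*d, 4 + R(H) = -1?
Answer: 12321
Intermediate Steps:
R(H) = -5 (R(H) = -4 - 1 = -5)
I(u, d) = d*u
p = 1/10 (p = 1/(-5*(-2)) = 1/10 ≈ 0.10000)
W = 112 (W = 2 - (-11)/1/10 = 2 - (-11)*10 = 2 - 1*(-110) = 2 + 110 = 112)
(W - 1)**2 = (112 - 1)**2 = 111**2 = 12321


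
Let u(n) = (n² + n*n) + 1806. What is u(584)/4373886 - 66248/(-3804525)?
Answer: 481957388113/2773426439025 ≈ 0.17378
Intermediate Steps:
u(n) = 1806 + 2*n² (u(n) = (n² + n²) + 1806 = 2*n² + 1806 = 1806 + 2*n²)
u(584)/4373886 - 66248/(-3804525) = (1806 + 2*584²)/4373886 - 66248/(-3804525) = (1806 + 2*341056)*(1/4373886) - 66248*(-1/3804525) = (1806 + 682112)*(1/4373886) + 66248/3804525 = 683918*(1/4373886) + 66248/3804525 = 341959/2186943 + 66248/3804525 = 481957388113/2773426439025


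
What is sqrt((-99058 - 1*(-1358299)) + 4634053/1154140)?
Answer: sqrt(419340911633743255)/577070 ≈ 1122.2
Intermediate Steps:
sqrt((-99058 - 1*(-1358299)) + 4634053/1154140) = sqrt((-99058 + 1358299) + 4634053*(1/1154140)) = sqrt(1259241 + 4634053/1154140) = sqrt(1453345041793/1154140) = sqrt(419340911633743255)/577070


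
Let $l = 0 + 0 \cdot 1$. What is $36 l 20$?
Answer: $0$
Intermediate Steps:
$l = 0$ ($l = 0 + 0 = 0$)
$36 l 20 = 36 \cdot 0 \cdot 20 = 0 \cdot 20 = 0$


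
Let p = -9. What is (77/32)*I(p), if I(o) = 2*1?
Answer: 77/16 ≈ 4.8125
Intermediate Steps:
I(o) = 2
(77/32)*I(p) = (77/32)*2 = 77/16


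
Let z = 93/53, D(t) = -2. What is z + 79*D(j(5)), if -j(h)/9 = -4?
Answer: -8281/53 ≈ -156.25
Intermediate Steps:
j(h) = 36 (j(h) = -9*(-4) = 36)
z = 93/53 (z = 93*(1/53) = 93/53 ≈ 1.7547)
z + 79*D(j(5)) = 93/53 + 79*(-2) = 93/53 - 158 = -8281/53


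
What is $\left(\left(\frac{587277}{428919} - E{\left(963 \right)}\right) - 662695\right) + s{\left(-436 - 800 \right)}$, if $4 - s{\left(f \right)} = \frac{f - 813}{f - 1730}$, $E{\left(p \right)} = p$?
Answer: $- \frac{281427445842855}{424057918} \approx -6.6365 \cdot 10^{5}$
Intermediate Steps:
$s{\left(f \right)} = 4 - \frac{-813 + f}{-1730 + f}$ ($s{\left(f \right)} = 4 - \frac{f - 813}{f - 1730} = 4 - \frac{-813 + f}{-1730 + f}$)
$\left(\left(\frac{587277}{428919} - E{\left(963 \right)}\right) - 662695\right) + s{\left(-436 - 800 \right)} = \left(\left(\frac{587277}{428919} - 963\right) - 662695\right) + \frac{-6107 + 3 \left(-436 - 800\right)}{-1730 - 1236} = \left(\left(587277 \cdot \frac{1}{428919} - 963\right) - 662695\right) + \frac{-6107 + 3 \left(-436 - 800\right)}{-1730 - 1236} = \left(\left(\frac{195759}{142973} - 963\right) - 662695\right) + \frac{-6107 + 3 \left(-1236\right)}{-1730 - 1236} = \left(- \frac{137487240}{142973} - 662695\right) + \frac{-6107 - 3708}{-2966} = - \frac{94884979475}{142973} - - \frac{9815}{2966} = - \frac{94884979475}{142973} + \frac{9815}{2966} = - \frac{281427445842855}{424057918}$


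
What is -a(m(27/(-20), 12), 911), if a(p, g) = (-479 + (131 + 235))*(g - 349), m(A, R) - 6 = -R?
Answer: 63506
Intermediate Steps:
m(A, R) = 6 - R
a(p, g) = 39437 - 113*g (a(p, g) = (-479 + 366)*(-349 + g) = -113*(-349 + g) = 39437 - 113*g)
-a(m(27/(-20), 12), 911) = -(39437 - 113*911) = -(39437 - 102943) = -1*(-63506) = 63506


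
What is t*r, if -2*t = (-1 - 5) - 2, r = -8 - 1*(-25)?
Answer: 68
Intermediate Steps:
r = 17 (r = -8 + 25 = 17)
t = 4 (t = -((-1 - 5) - 2)/2 = -(-6 - 2)/2 = -½*(-8) = 4)
t*r = 4*17 = 68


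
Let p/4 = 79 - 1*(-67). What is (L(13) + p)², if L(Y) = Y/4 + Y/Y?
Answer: 5536609/16 ≈ 3.4604e+5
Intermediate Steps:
L(Y) = 1 + Y/4 (L(Y) = Y*(¼) + 1 = Y/4 + 1 = 1 + Y/4)
p = 584 (p = 4*(79 - 1*(-67)) = 4*(79 + 67) = 4*146 = 584)
(L(13) + p)² = ((1 + (¼)*13) + 584)² = ((1 + 13/4) + 584)² = (17/4 + 584)² = (2353/4)² = 5536609/16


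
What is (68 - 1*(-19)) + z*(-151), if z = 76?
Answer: -11389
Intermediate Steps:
(68 - 1*(-19)) + z*(-151) = (68 - 1*(-19)) + 76*(-151) = (68 + 19) - 11476 = 87 - 11476 = -11389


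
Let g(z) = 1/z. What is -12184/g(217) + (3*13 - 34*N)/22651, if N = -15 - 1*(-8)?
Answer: -59887612851/22651 ≈ -2.6439e+6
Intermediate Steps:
N = -7 (N = -15 + 8 = -7)
-12184/g(217) + (3*13 - 34*N)/22651 = -12184/(1/217) + (3*13 - 34*(-7))/22651 = -12184/1/217 + (39 + 238)*(1/22651) = -12184*217 + 277*(1/22651) = -2643928 + 277/22651 = -59887612851/22651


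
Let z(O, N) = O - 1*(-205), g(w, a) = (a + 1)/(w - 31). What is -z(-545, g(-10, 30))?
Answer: 340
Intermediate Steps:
g(w, a) = (1 + a)/(-31 + w)
z(O, N) = 205 + O (z(O, N) = O + 205 = 205 + O)
-z(-545, g(-10, 30)) = -(205 - 545) = -1*(-340) = 340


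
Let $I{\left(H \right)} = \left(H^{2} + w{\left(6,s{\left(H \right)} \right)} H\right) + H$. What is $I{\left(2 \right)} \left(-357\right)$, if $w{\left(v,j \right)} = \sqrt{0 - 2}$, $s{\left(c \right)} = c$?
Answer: $-2142 - 714 i \sqrt{2} \approx -2142.0 - 1009.7 i$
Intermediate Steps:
$w{\left(v,j \right)} = i \sqrt{2}$ ($w{\left(v,j \right)} = \sqrt{-2} = i \sqrt{2}$)
$I{\left(H \right)} = H + H^{2} + i H \sqrt{2}$ ($I{\left(H \right)} = \left(H^{2} + i \sqrt{2} H\right) + H = \left(H^{2} + i H \sqrt{2}\right) + H = H + H^{2} + i H \sqrt{2}$)
$I{\left(2 \right)} \left(-357\right) = 2 \left(1 + 2 + i \sqrt{2}\right) \left(-357\right) = 2 \left(3 + i \sqrt{2}\right) \left(-357\right) = \left(6 + 2 i \sqrt{2}\right) \left(-357\right) = -2142 - 714 i \sqrt{2}$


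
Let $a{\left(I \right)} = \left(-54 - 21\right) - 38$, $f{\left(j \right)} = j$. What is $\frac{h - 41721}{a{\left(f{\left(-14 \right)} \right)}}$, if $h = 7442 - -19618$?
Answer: $\frac{14661}{113} \approx 129.74$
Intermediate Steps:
$h = 27060$ ($h = 7442 + 19618 = 27060$)
$a{\left(I \right)} = -113$ ($a{\left(I \right)} = -75 - 38 = -113$)
$\frac{h - 41721}{a{\left(f{\left(-14 \right)} \right)}} = \frac{27060 - 41721}{-113} = \left(-14661\right) \left(- \frac{1}{113}\right) = \frac{14661}{113}$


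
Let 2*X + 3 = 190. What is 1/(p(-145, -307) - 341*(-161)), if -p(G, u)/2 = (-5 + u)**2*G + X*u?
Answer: 1/28342070 ≈ 3.5283e-8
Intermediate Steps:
X = 187/2 (X = -3/2 + (1/2)*190 = -3/2 + 95 = 187/2 ≈ 93.500)
p(G, u) = -187*u - 2*G*(-5 + u)**2 (p(G, u) = -2*((-5 + u)**2*G + 187*u/2) = -2*(G*(-5 + u)**2 + 187*u/2) = -2*(187*u/2 + G*(-5 + u)**2) = -187*u - 2*G*(-5 + u)**2)
1/(p(-145, -307) - 341*(-161)) = 1/((-187*(-307) - 2*(-145)*(-5 - 307)**2) - 341*(-161)) = 1/((57409 - 2*(-145)*(-312)**2) + 54901) = 1/((57409 - 2*(-145)*97344) + 54901) = 1/((57409 + 28229760) + 54901) = 1/(28287169 + 54901) = 1/28342070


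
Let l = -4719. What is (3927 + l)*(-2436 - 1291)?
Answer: 2951784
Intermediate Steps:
(3927 + l)*(-2436 - 1291) = (3927 - 4719)*(-2436 - 1291) = -792*(-3727) = 2951784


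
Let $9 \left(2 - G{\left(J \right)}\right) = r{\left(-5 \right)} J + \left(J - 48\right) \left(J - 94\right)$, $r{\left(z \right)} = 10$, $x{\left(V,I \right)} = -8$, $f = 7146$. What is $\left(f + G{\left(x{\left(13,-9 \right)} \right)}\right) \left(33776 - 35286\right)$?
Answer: $- \frac{88637000}{9} \approx -9.8486 \cdot 10^{6}$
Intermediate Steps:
$G{\left(J \right)} = 2 - \frac{10 J}{9} - \frac{\left(-94 + J\right) \left(-48 + J\right)}{9}$ ($G{\left(J \right)} = 2 - \frac{10 J + \left(J - 48\right) \left(J - 94\right)}{9} = 2 - \frac{10 J + \left(-48 + J\right) \left(-94 + J\right)}{9} = 2 - \frac{10 J + \left(-94 + J\right) \left(-48 + J\right)}{9} = 2 - \left(\frac{10 J}{9} + \frac{\left(-94 + J\right) \left(-48 + J\right)}{9}\right) = 2 - \frac{10 J}{9} - \frac{\left(-94 + J\right) \left(-48 + J\right)}{9}$)
$\left(f + G{\left(x{\left(13,-9 \right)} \right)}\right) \left(33776 - 35286\right) = \left(7146 - \left(\frac{1850}{3} + \frac{64}{9}\right)\right) \left(33776 - 35286\right) = \left(7146 - \frac{5614}{9}\right) \left(-1510\right) = \frac{58700}{9} \left(-1510\right) = - \frac{88637000}{9}$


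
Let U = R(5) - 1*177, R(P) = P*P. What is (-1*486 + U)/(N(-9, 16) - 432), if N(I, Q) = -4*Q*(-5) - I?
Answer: 638/103 ≈ 6.1942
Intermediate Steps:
R(P) = P**2
N(I, Q) = -I + 20*Q (N(I, Q) = 20*Q - I = -I + 20*Q)
U = -152 (U = 5**2 - 1*177 = 25 - 177 = -152)
(-1*486 + U)/(N(-9, 16) - 432) = (-1*486 - 152)/((-1*(-9) + 20*16) - 432) = (-486 - 152)/((9 + 320) - 432) = -638/(329 - 432) = -638/(-103) = -638*(-1/103) = 638/103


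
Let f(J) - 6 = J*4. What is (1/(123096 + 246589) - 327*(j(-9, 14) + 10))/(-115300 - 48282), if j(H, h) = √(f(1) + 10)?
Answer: 1208869949/60473811670 + 327*√5/81791 ≈ 0.028930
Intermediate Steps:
f(J) = 6 + 4*J (f(J) = 6 + J*4 = 6 + 4*J)
j(H, h) = 2*√5 (j(H, h) = √((6 + 4*1) + 10) = √((6 + 4) + 10) = √(10 + 10) = √20 = 2*√5)
(1/(123096 + 246589) - 327*(j(-9, 14) + 10))/(-115300 - 48282) = (1/(123096 + 246589) - 327*(2*√5 + 10))/(-115300 - 48282) = (1/369685 - 327*(10 + 2*√5))/(-163582) = (1/369685 + (-3270 - 654*√5))*(-1/163582) = (-1208869949/369685 - 654*√5)*(-1/163582) = 1208869949/60473811670 + 327*√5/81791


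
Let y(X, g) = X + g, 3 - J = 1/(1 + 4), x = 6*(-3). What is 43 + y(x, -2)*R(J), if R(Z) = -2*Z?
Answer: 155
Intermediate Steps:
x = -18
J = 14/5 (J = 3 - 1/(1 + 4) = 3 - 1/5 = 3 - 1*⅕ = 3 - ⅕ = 14/5 ≈ 2.8000)
43 + y(x, -2)*R(J) = 43 + (-18 - 2)*(-2*14/5) = 43 - 20*(-28/5) = 43 + 112 = 155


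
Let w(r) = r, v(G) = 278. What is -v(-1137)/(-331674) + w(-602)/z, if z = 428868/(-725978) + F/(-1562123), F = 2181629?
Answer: 5146300381768368985/16988939481093321 ≈ 302.92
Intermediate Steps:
z = -102443601133/51548496877 (z = 428868/(-725978) + 2181629/(-1562123) = 428868*(-1/725978) + 2181629*(-1/1562123) = -19494/32999 - 2181629/1562123 = -102443601133/51548496877 ≈ -1.9873)
-v(-1137)/(-331674) + w(-602)/z = -1*278/(-331674) - 602/(-102443601133/51548496877) = -278*(-1/331674) - 602*(-51548496877/102443601133) = 139/165837 + 31032195119954/102443601133 = 5146300381768368985/16988939481093321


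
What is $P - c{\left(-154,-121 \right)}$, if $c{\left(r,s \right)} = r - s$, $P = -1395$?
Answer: $-1362$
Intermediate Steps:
$P - c{\left(-154,-121 \right)} = -1395 - \left(-154 - -121\right) = -1395 - \left(-154 + 121\right) = -1395 - -33 = -1395 + 33 = -1362$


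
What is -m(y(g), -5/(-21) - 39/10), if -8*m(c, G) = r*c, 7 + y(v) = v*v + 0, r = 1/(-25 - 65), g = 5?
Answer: -1/40 ≈ -0.025000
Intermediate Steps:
r = -1/90 (r = 1/(-90) = -1/90 ≈ -0.011111)
y(v) = -7 + v**2 (y(v) = -7 + (v*v + 0) = -7 + (v**2 + 0) = -7 + v**2)
m(c, G) = c/720 (m(c, G) = -(-1)*c/720 = c/720)
-m(y(g), -5/(-21) - 39/10) = -(-7 + 5**2)/720 = -(-7 + 25)/720 = -18/720 = -1*1/40 = -1/40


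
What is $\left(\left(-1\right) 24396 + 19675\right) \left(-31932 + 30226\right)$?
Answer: $8054026$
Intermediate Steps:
$\left(\left(-1\right) 24396 + 19675\right) \left(-31932 + 30226\right) = \left(-24396 + 19675\right) \left(-1706\right) = \left(-4721\right) \left(-1706\right) = 8054026$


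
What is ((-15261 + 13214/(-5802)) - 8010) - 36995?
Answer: -174838273/2901 ≈ -60268.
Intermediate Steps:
((-15261 + 13214/(-5802)) - 8010) - 36995 = ((-15261 + 13214*(-1/5802)) - 8010) - 36995 = ((-15261 - 6607/2901) - 8010) - 36995 = (-44278768/2901 - 8010) - 36995 = -67515778/2901 - 36995 = -174838273/2901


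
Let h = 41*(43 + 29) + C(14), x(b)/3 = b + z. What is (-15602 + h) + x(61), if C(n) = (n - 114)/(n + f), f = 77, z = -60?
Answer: -1150977/91 ≈ -12648.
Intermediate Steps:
x(b) = -180 + 3*b (x(b) = 3*(b - 60) = 3*(-60 + b) = -180 + 3*b)
C(n) = (-114 + n)/(77 + n) (C(n) = (n - 114)/(n + 77) = (-114 + n)/(77 + n))
h = 268532/91 (h = 41*(43 + 29) + (-114 + 14)/(77 + 14) = 41*72 - 100/91 = 2952 + (1/91)*(-100) = 2952 - 100/91 = 268532/91 ≈ 2950.9)
(-15602 + h) + x(61) = (-15602 + 268532/91) + (-180 + 3*61) = -1151250/91 + (-180 + 183) = -1151250/91 + 3 = -1150977/91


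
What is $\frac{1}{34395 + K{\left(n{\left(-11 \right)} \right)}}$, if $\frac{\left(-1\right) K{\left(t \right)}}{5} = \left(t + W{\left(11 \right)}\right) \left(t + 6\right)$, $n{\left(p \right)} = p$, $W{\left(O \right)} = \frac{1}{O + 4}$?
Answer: $\frac{3}{102365} \approx 2.9307 \cdot 10^{-5}$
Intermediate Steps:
$W{\left(O \right)} = \frac{1}{4 + O}$
$K{\left(t \right)} = - 5 \left(6 + t\right) \left(\frac{1}{15} + t\right)$ ($K{\left(t \right)} = - 5 \left(t + \frac{1}{4 + 11}\right) \left(t + 6\right) = - 5 \left(t + \frac{1}{15}\right) \left(6 + t\right) = - 5 \left(\frac{1}{15} + t\right) \left(6 + t\right) = - 5 \left(6 + t\right) \left(\frac{1}{15} + t\right)$)
$\frac{1}{34395 + K{\left(n{\left(-11 \right)} \right)}} = \frac{1}{34395 - \left(- \frac{995}{3} + 605\right)} = \frac{1}{34395 - \frac{820}{3}} = \frac{1}{\frac{102365}{3}} = \frac{3}{102365}$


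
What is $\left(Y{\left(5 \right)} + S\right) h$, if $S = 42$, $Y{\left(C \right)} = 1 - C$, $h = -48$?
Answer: $-1824$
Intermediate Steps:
$\left(Y{\left(5 \right)} + S\right) h = \left(\left(1 - 5\right) + 42\right) \left(-48\right) = \left(-4 + 42\right) \left(-48\right) = 38 \left(-48\right) = -1824$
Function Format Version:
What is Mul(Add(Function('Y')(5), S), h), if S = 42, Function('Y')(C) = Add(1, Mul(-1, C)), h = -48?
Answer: -1824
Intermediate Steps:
Mul(Add(Function('Y')(5), S), h) = Mul(Add(Add(1, Mul(-1, 5)), 42), -48) = Mul(Add(Add(1, -5), 42), -48) = Mul(Add(-4, 42), -48) = Mul(38, -48) = -1824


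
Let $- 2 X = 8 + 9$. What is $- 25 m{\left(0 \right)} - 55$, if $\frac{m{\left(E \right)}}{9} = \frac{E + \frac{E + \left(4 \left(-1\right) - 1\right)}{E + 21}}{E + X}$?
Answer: $- \frac{7295}{119} \approx -61.302$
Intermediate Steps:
$X = - \frac{17}{2}$ ($X = - \frac{8 + 9}{2} = \left(- \frac{1}{2}\right) 17 = - \frac{17}{2} \approx -8.5$)
$m{\left(E \right)} = \frac{9 \left(E + \frac{-5 + E}{21 + E}\right)}{- \frac{17}{2} + E}$ ($m{\left(E \right)} = 9 \frac{E + \frac{E + \left(4 \left(-1\right) - 1\right)}{E + 21}}{E - \frac{17}{2}} = 9 \frac{E + \frac{E - 5}{21 + E}}{- \frac{17}{2} + E} = 9 \frac{E + \frac{-5 + E}{21 + E}}{- \frac{17}{2} + E} = \frac{9 \left(E + \frac{-5 + E}{21 + E}\right)}{- \frac{17}{2} + E}$)
$- 25 m{\left(0 \right)} - 55 = - 25 \frac{18 \left(-5 + 0^{2} + 22 \cdot 0\right)}{-357 + 2 \cdot 0^{2} + 25 \cdot 0} - 55 = - 25 \frac{18 \left(-5 + 0 + 0\right)}{-357 + 2 \cdot 0 + 0} - 55 = - 25 \cdot 18 \frac{1}{-357 + 0 + 0} \left(-5\right) - 55 = - 25 \cdot 18 \frac{1}{-357} \left(-5\right) - 55 = - 25 \cdot 18 \left(- \frac{1}{357}\right) \left(-5\right) - 55 = \left(-25\right) \frac{30}{119} - 55 = - \frac{750}{119} - 55 = - \frac{7295}{119}$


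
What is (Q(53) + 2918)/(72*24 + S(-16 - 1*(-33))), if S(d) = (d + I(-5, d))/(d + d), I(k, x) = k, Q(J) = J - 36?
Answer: 49895/29382 ≈ 1.6981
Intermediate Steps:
Q(J) = -36 + J
S(d) = (-5 + d)/(2*d) (S(d) = (d - 5)/(d + d) = (-5 + d)/((2*d)) = (-5 + d)*(1/(2*d)) = (-5 + d)/(2*d))
(Q(53) + 2918)/(72*24 + S(-16 - 1*(-33))) = ((-36 + 53) + 2918)/(72*24 + (-5 + (-16 - 1*(-33)))/(2*(-16 - 1*(-33)))) = (17 + 2918)/(1728 + (-5 + (-16 + 33))/(2*(-16 + 33))) = 2935/(1728 + (½)*(-5 + 17)/17) = 2935/(1728 + (½)*(1/17)*12) = 2935/(1728 + 6/17) = 2935/(29382/17) = 2935*(17/29382) = 49895/29382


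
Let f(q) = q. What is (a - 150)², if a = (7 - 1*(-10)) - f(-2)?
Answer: 17161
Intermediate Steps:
a = 19 (a = (7 - 1*(-10)) - 1*(-2) = (7 + 10) + 2 = 17 + 2 = 19)
(a - 150)² = (19 - 150)² = (-131)² = 17161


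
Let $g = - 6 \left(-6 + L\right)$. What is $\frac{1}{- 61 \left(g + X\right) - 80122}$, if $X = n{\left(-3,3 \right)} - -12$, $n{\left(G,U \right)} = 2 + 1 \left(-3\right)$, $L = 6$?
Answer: $- \frac{1}{80793} \approx -1.2377 \cdot 10^{-5}$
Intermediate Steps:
$g = 0$ ($g = - 6 \left(-6 + 6\right) = \left(-6\right) 0 = 0$)
$n{\left(G,U \right)} = -1$ ($n{\left(G,U \right)} = 2 - 3 = -1$)
$X = 11$ ($X = -1 - -12 = -1 + 12 = 11$)
$\frac{1}{- 61 \left(g + X\right) - 80122} = \frac{1}{- 61 \left(0 + 11\right) - 80122} = \frac{1}{\left(-61\right) 11 - 80122} = \frac{1}{-671 - 80122} = \frac{1}{-80793} = - \frac{1}{80793}$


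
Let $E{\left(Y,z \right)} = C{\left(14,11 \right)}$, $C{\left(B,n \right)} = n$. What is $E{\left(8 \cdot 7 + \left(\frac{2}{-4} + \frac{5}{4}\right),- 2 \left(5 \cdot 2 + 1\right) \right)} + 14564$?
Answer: $14575$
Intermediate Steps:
$E{\left(Y,z \right)} = 11$
$E{\left(8 \cdot 7 + \left(\frac{2}{-4} + \frac{5}{4}\right),- 2 \left(5 \cdot 2 + 1\right) \right)} + 14564 = 11 + 14564 = 14575$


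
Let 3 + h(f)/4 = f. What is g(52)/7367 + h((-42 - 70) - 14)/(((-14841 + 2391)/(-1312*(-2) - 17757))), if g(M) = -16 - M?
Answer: -9587834846/15286525 ≈ -627.21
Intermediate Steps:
h(f) = -12 + 4*f
g(52)/7367 + h((-42 - 70) - 14)/(((-14841 + 2391)/(-1312*(-2) - 17757))) = (-16 - 1*52)/7367 + (-12 + 4*((-42 - 70) - 14))/(((-14841 + 2391)/(-1312*(-2) - 17757))) = (-16 - 52)*(1/7367) + (-12 + 4*(-112 - 14))/((-12450/(2624 - 17757))) = -68*1/7367 + (-12 + 4*(-126))/((-12450/(-15133))) = -68/7367 + (-12 - 504)/((-12450*(-1/15133))) = -68/7367 - 516/12450/15133 = -68/7367 - 516*15133/12450 = -68/7367 - 1301438/2075 = -9587834846/15286525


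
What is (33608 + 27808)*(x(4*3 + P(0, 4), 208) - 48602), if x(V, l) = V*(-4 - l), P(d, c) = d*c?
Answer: -3141182736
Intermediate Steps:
P(d, c) = c*d
(33608 + 27808)*(x(4*3 + P(0, 4), 208) - 48602) = (33608 + 27808)*(-(4*3 + 4*0)*(4 + 208) - 48602) = 61416*(-1*(12 + 0)*212 - 48602) = 61416*(-1*12*212 - 48602) = 61416*(-2544 - 48602) = 61416*(-51146) = -3141182736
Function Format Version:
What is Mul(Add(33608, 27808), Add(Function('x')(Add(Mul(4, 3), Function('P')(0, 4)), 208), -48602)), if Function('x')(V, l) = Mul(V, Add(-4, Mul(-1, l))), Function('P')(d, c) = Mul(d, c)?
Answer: -3141182736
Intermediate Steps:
Function('P')(d, c) = Mul(c, d)
Mul(Add(33608, 27808), Add(Function('x')(Add(Mul(4, 3), Function('P')(0, 4)), 208), -48602)) = Mul(Add(33608, 27808), Add(Mul(-1, Add(Mul(4, 3), Mul(4, 0)), Add(4, 208)), -48602)) = Mul(61416, Add(Mul(-1, Add(12, 0), 212), -48602)) = Mul(61416, Add(Mul(-1, 12, 212), -48602)) = Mul(61416, Add(-2544, -48602)) = Mul(61416, -51146) = -3141182736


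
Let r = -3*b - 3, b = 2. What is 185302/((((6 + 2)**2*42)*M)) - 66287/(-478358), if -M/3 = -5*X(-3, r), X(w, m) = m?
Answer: -16146616889/43396637760 ≈ -0.37207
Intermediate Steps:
r = -9 (r = -3*2 - 3 = -6 - 3 = -9)
M = -135 (M = -(-15)*(-9) = -3*45 = -135)
185302/((((6 + 2)**2*42)*M)) - 66287/(-478358) = 185302/((((6 + 2)**2*42)*(-135))) - 66287/(-478358) = 185302/(((8**2*42)*(-135))) - 66287*(-1/478358) = 185302/(((64*42)*(-135))) + 66287/478358 = 185302/((2688*(-135))) + 66287/478358 = 185302/(-362880) + 66287/478358 = 185302*(-1/362880) + 66287/478358 = -92651/181440 + 66287/478358 = -16146616889/43396637760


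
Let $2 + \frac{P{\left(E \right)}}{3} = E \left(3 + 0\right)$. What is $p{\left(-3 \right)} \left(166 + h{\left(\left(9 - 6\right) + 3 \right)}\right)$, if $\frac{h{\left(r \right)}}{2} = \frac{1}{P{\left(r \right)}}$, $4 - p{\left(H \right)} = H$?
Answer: $\frac{27895}{24} \approx 1162.3$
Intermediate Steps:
$p{\left(H \right)} = 4 - H$
$P{\left(E \right)} = -6 + 9 E$ ($P{\left(E \right)} = -6 + 3 E \left(3 + 0\right) = -6 + 3 E 3 = -6 + 3 \cdot 3 E = -6 + 9 E$)
$h{\left(r \right)} = \frac{2}{-6 + 9 r}$
$p{\left(-3 \right)} \left(166 + h{\left(\left(9 - 6\right) + 3 \right)}\right) = \left(4 - -3\right) \left(166 + \frac{2}{3 \left(-2 + 3 \left(\left(9 - 6\right) + 3\right)\right)}\right) = \left(4 + 3\right) \left(166 + \frac{2}{3 \left(-2 + 3 \left(3 + 3\right)\right)}\right) = 7 \left(166 + \frac{2}{3 \left(-2 + 3 \cdot 6\right)}\right) = 7 \left(166 + \frac{2}{3 \left(-2 + 18\right)}\right) = 7 \left(166 + \frac{2}{3 \cdot 16}\right) = 7 \left(166 + \frac{2}{3} \cdot \frac{1}{16}\right) = 7 \left(166 + \frac{1}{24}\right) = 7 \cdot \frac{3985}{24} = \frac{27895}{24}$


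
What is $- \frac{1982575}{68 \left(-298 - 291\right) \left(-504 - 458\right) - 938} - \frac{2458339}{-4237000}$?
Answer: $\frac{43158692236577}{81623868691000} \approx 0.52875$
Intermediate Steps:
$- \frac{1982575}{68 \left(-298 - 291\right) \left(-504 - 458\right) - 938} - \frac{2458339}{-4237000} = - \frac{1982575}{68 \left(\left(-589\right) \left(-962\right)\right) - 938} - - \frac{2458339}{4237000} = - \frac{1982575}{68 \cdot 566618 - 938} + \frac{2458339}{4237000} = - \frac{1982575}{38530024 - 938} + \frac{2458339}{4237000} = - \frac{1982575}{38529086} + \frac{2458339}{4237000} = \frac{43158692236577}{81623868691000}$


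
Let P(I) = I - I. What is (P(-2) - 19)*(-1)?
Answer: 19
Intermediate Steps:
P(I) = 0
(P(-2) - 19)*(-1) = (0 - 19)*(-1) = -19*(-1) = 19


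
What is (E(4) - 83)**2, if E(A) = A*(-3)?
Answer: 9025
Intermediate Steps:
E(A) = -3*A
(E(4) - 83)**2 = (-3*4 - 83)**2 = (-12 - 83)**2 = (-95)**2 = 9025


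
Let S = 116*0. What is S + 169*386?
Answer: 65234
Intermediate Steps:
S = 0
S + 169*386 = 0 + 169*386 = 0 + 65234 = 65234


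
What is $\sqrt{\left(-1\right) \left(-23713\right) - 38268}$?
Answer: $i \sqrt{14555} \approx 120.64 i$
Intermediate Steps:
$\sqrt{\left(-1\right) \left(-23713\right) - 38268} = \sqrt{23713 - 38268} = \sqrt{-14555} = i \sqrt{14555}$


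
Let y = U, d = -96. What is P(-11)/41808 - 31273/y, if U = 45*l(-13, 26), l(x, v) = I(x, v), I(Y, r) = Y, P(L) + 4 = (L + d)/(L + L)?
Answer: 737542717/13796640 ≈ 53.458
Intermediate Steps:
P(L) = -4 + (-96 + L)/(2*L) (P(L) = -4 + (L - 96)/(L + L) = -4 + (-96 + L)/((2*L)) = -4 + (-96 + L)*(1/(2*L)) = -4 + (-96 + L)/(2*L))
l(x, v) = x
U = -585 (U = 45*(-13) = -585)
y = -585
P(-11)/41808 - 31273/y = (-7/2 - 48/(-11))/41808 - 31273/(-585) = (-7/2 - 48*(-1/11))*(1/41808) - 31273*(-1/585) = (-7/2 + 48/11)*(1/41808) + 31273/585 = (19/22)*(1/41808) + 31273/585 = 19/919776 + 31273/585 = 737542717/13796640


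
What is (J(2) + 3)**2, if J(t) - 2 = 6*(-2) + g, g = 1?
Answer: 36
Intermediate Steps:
J(t) = -9 (J(t) = 2 + (6*(-2) + 1) = 2 + (-12 + 1) = 2 - 11 = -9)
(J(2) + 3)**2 = (-9 + 3)**2 = (-6)**2 = 36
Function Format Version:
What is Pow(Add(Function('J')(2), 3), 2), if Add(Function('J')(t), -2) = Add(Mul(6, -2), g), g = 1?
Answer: 36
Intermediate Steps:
Function('J')(t) = -9 (Function('J')(t) = Add(2, Add(Mul(6, -2), 1)) = Add(2, Add(-12, 1)) = Add(2, -11) = -9)
Pow(Add(Function('J')(2), 3), 2) = Pow(Add(-9, 3), 2) = Pow(-6, 2) = 36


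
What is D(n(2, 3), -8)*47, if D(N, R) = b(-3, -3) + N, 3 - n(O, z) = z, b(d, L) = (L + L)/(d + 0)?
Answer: 94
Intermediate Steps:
b(d, L) = 2*L/d (b(d, L) = (2*L)/d = 2*L/d)
n(O, z) = 3 - z
D(N, R) = 2 + N (D(N, R) = 2*(-3)/(-3) + N = 2*(-3)*(-⅓) + N = 2 + N)
D(n(2, 3), -8)*47 = (2 + (3 - 1*3))*47 = (2 + (3 - 3))*47 = (2 + 0)*47 = 2*47 = 94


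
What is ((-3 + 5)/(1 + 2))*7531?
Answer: 15062/3 ≈ 5020.7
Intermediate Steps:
((-3 + 5)/(1 + 2))*7531 = (2/3)*7531 = (2*(⅓))*7531 = (⅔)*7531 = 15062/3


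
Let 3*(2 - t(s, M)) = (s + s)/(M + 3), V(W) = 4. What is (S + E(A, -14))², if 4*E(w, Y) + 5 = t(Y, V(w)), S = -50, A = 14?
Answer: 366025/144 ≈ 2541.8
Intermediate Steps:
t(s, M) = 2 - 2*s/(3*(3 + M)) (t(s, M) = 2 - (s + s)/(3*(M + 3)) = 2 - 2*s/(3*(3 + M)))
E(w, Y) = -¾ - Y/42 (E(w, Y) = -5/4 + (2*(9 - Y + 3*4)/(3*(3 + 4)))/4 = -5/4 + ((⅔)*(9 - Y + 12)/7)/4 = -5/4 + ((⅔)*(⅐)*(21 - Y))/4 = -5/4 + (2 - 2*Y/21)/4 = -5/4 + (½ - Y/42) = -¾ - Y/42)
(S + E(A, -14))² = (-50 + (-¾ - 1/42*(-14)))² = (-50 + (-¾ + ⅓))² = (-50 - 5/12)² = (-605/12)² = 366025/144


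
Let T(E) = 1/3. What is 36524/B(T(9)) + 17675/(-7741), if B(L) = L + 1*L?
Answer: 424080751/7741 ≈ 54784.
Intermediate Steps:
T(E) = ⅓
B(L) = 2*L (B(L) = L + L = 2*L)
36524/B(T(9)) + 17675/(-7741) = 36524/((2*(⅓))) + 17675/(-7741) = 36524/(⅔) + 17675*(-1/7741) = 36524*(3/2) - 17675/7741 = 54786 - 17675/7741 = 424080751/7741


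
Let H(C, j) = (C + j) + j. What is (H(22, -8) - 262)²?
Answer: 65536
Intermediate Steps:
H(C, j) = C + 2*j
(H(22, -8) - 262)² = ((22 + 2*(-8)) - 262)² = ((22 - 16) - 262)² = (6 - 262)² = (-256)² = 65536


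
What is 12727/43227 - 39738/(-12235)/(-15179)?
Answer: 2361877877729/8027905114755 ≈ 0.29421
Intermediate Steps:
12727/43227 - 39738/(-12235)/(-15179) = 12727*(1/43227) - 39738*(-1/12235)*(-1/15179) = 12727/43227 + (39738/12235)*(-1/15179) = 12727/43227 - 39738/185715065 = 2361877877729/8027905114755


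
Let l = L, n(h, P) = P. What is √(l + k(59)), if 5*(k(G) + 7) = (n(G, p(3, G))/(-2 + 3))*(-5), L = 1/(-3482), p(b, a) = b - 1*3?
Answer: 25*I*√135798/3482 ≈ 2.6458*I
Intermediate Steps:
p(b, a) = -3 + b (p(b, a) = b - 3 = -3 + b)
L = -1/3482 ≈ -0.00028719
k(G) = -7 (k(G) = -7 + (((-3 + 3)/(-2 + 3))*(-5))/5 = -7 + ((0/1)*(-5))/5 = -7 + ((0*1)*(-5))/5 = -7 + (0*(-5))/5 = -7 + (⅕)*0 = -7 + 0 = -7)
l = -1/3482 ≈ -0.00028719
√(l + k(59)) = √(-1/3482 - 7) = √(-24375/3482) = 25*I*√135798/3482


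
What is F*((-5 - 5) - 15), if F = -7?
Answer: 175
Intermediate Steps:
F*((-5 - 5) - 15) = -7*((-5 - 5) - 15) = -7*(-10 - 15) = -7*(-25) = 175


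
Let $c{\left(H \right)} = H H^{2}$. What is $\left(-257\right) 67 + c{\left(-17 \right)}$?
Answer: $-22132$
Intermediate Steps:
$c{\left(H \right)} = H^{3}$
$\left(-257\right) 67 + c{\left(-17 \right)} = \left(-257\right) 67 + \left(-17\right)^{3} = -17219 - 4913 = -22132$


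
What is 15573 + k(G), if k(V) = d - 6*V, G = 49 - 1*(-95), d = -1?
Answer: 14708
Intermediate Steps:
G = 144 (G = 49 + 95 = 144)
k(V) = -1 - 6*V
15573 + k(G) = 15573 + (-1 - 6*144) = 15573 + (-1 - 864) = 15573 - 865 = 14708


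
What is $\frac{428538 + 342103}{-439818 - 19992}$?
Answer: $- \frac{770641}{459810} \approx -1.676$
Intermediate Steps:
$\frac{428538 + 342103}{-439818 - 19992} = \frac{770641}{-459810} = 770641 \left(- \frac{1}{459810}\right) = - \frac{770641}{459810}$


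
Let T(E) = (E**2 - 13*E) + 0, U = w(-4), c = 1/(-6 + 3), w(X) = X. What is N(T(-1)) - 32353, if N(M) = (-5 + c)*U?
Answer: -96995/3 ≈ -32332.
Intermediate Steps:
c = -1/3 (c = 1/(-3) = -1/3 ≈ -0.33333)
U = -4
T(E) = E**2 - 13*E
N(M) = 64/3 (N(M) = (-5 - 1/3)*(-4) = -16/3*(-4) = 64/3)
N(T(-1)) - 32353 = 64/3 - 32353 = -96995/3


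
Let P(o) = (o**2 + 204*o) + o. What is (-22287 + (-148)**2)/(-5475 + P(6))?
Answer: 383/4209 ≈ 0.090995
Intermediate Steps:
P(o) = o**2 + 205*o
(-22287 + (-148)**2)/(-5475 + P(6)) = (-22287 + (-148)**2)/(-5475 + 6*(205 + 6)) = (-22287 + 21904)/(-5475 + 6*211) = -383/(-5475 + 1266) = -383/(-4209) = -383*(-1/4209) = 383/4209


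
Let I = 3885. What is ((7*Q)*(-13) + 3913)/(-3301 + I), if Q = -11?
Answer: 2457/292 ≈ 8.4144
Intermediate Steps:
((7*Q)*(-13) + 3913)/(-3301 + I) = ((7*(-11))*(-13) + 3913)/(-3301 + 3885) = (-77*(-13) + 3913)/584 = (1001 + 3913)*(1/584) = 4914*(1/584) = 2457/292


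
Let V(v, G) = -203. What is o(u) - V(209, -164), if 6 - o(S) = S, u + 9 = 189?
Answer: 29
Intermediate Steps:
u = 180 (u = -9 + 189 = 180)
o(S) = 6 - S
o(u) - V(209, -164) = (6 - 1*180) - 1*(-203) = (6 - 180) + 203 = -174 + 203 = 29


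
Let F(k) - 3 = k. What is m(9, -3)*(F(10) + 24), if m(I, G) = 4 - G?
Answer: 259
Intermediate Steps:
F(k) = 3 + k
m(9, -3)*(F(10) + 24) = (4 - 1*(-3))*((3 + 10) + 24) = (4 + 3)*(13 + 24) = 7*37 = 259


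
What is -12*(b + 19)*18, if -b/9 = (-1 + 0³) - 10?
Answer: -25488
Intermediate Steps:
b = 99 (b = -9*((-1 + 0³) - 10) = -9*((-1 + 0) - 10) = -9*(-1 - 10) = -9*(-11) = 99)
-12*(b + 19)*18 = -12*(99 + 19)*18 = -12*118*18 = -1416*18 = -25488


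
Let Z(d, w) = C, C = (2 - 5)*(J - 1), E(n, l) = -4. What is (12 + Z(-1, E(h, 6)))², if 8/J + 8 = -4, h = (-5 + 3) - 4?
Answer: 289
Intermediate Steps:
h = -6 (h = -2 - 4 = -6)
J = -⅔ (J = 8/(-8 - 4) = 8/(-12) = 8*(-1/12) = -⅔ ≈ -0.66667)
C = 5 (C = (2 - 5)*(-⅔ - 1) = -3*(-5/3) = 5)
Z(d, w) = 5
(12 + Z(-1, E(h, 6)))² = (12 + 5)² = 17² = 289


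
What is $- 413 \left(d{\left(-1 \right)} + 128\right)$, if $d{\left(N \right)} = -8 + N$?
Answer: $-49147$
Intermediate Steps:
$- 413 \left(d{\left(-1 \right)} + 128\right) = - 413 \left(\left(-8 - 1\right) + 128\right) = - 413 \left(-9 + 128\right) = \left(-413\right) 119 = -49147$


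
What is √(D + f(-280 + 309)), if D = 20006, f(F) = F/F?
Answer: 9*√247 ≈ 141.45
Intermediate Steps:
f(F) = 1
√(D + f(-280 + 309)) = √(20006 + 1) = √20007 = 9*√247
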